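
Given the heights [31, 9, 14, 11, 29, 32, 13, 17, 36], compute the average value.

21.3333

Step 1: Sum all values: 31 + 9 + 14 + 11 + 29 + 32 + 13 + 17 + 36 = 192
Step 2: Count the number of values: n = 9
Step 3: Mean = sum / n = 192 / 9 = 21.3333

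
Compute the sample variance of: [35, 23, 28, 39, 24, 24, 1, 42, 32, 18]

138.7111

Step 1: Compute the mean: (35 + 23 + 28 + 39 + 24 + 24 + 1 + 42 + 32 + 18) / 10 = 26.6
Step 2: Compute squared deviations from the mean:
  (35 - 26.6)^2 = 70.56
  (23 - 26.6)^2 = 12.96
  (28 - 26.6)^2 = 1.96
  (39 - 26.6)^2 = 153.76
  (24 - 26.6)^2 = 6.76
  (24 - 26.6)^2 = 6.76
  (1 - 26.6)^2 = 655.36
  (42 - 26.6)^2 = 237.16
  (32 - 26.6)^2 = 29.16
  (18 - 26.6)^2 = 73.96
Step 3: Sum of squared deviations = 1248.4
Step 4: Sample variance = 1248.4 / 9 = 138.7111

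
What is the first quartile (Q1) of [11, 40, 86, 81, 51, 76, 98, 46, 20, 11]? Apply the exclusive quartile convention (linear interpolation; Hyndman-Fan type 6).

17.75

Step 1: Sort the data: [11, 11, 20, 40, 46, 51, 76, 81, 86, 98]
Step 2: n = 10
Step 3: Using the exclusive quartile method:
  Q1 = 17.75
  Q2 (median) = 48.5
  Q3 = 82.25
  IQR = Q3 - Q1 = 82.25 - 17.75 = 64.5
Step 4: Q1 = 17.75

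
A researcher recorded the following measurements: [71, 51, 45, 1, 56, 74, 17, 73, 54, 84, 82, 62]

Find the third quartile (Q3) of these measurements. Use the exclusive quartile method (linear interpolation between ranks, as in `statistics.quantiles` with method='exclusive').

73.75

Step 1: Sort the data: [1, 17, 45, 51, 54, 56, 62, 71, 73, 74, 82, 84]
Step 2: n = 12
Step 3: Using the exclusive quartile method:
  Q1 = 46.5
  Q2 (median) = 59
  Q3 = 73.75
  IQR = Q3 - Q1 = 73.75 - 46.5 = 27.25
Step 4: Q3 = 73.75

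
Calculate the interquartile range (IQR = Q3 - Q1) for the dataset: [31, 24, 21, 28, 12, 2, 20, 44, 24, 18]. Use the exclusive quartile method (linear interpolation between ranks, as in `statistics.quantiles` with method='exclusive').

12.25

Step 1: Sort the data: [2, 12, 18, 20, 21, 24, 24, 28, 31, 44]
Step 2: n = 10
Step 3: Using the exclusive quartile method:
  Q1 = 16.5
  Q2 (median) = 22.5
  Q3 = 28.75
  IQR = Q3 - Q1 = 28.75 - 16.5 = 12.25
Step 4: IQR = 12.25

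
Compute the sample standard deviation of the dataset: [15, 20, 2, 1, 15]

8.5615

Step 1: Compute the mean: 10.6
Step 2: Sum of squared deviations from the mean: 293.2
Step 3: Sample variance = 293.2 / 4 = 73.3
Step 4: Standard deviation = sqrt(73.3) = 8.5615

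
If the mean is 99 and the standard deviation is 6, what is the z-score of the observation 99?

0

Step 1: Recall the z-score formula: z = (x - mu) / sigma
Step 2: Substitute values: z = (99 - 99) / 6
Step 3: z = 0 / 6 = 0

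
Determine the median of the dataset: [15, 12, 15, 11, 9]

12

Step 1: Sort the data in ascending order: [9, 11, 12, 15, 15]
Step 2: The number of values is n = 5.
Step 3: Since n is odd, the median is the middle value at position 3: 12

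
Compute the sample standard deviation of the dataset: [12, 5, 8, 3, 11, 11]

3.6697

Step 1: Compute the mean: 8.3333
Step 2: Sum of squared deviations from the mean: 67.3333
Step 3: Sample variance = 67.3333 / 5 = 13.4667
Step 4: Standard deviation = sqrt(13.4667) = 3.6697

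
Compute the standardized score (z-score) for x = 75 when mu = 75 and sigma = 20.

0

Step 1: Recall the z-score formula: z = (x - mu) / sigma
Step 2: Substitute values: z = (75 - 75) / 20
Step 3: z = 0 / 20 = 0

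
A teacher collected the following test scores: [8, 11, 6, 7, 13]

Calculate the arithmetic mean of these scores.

9

Step 1: Sum all values: 8 + 11 + 6 + 7 + 13 = 45
Step 2: Count the number of values: n = 5
Step 3: Mean = sum / n = 45 / 5 = 9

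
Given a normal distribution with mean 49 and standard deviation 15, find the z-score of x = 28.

-1.4

Step 1: Recall the z-score formula: z = (x - mu) / sigma
Step 2: Substitute values: z = (28 - 49) / 15
Step 3: z = -21 / 15 = -1.4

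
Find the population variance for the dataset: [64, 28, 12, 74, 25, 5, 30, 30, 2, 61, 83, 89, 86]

938.0592

Step 1: Compute the mean: (64 + 28 + 12 + 74 + 25 + 5 + 30 + 30 + 2 + 61 + 83 + 89 + 86) / 13 = 45.3077
Step 2: Compute squared deviations from the mean:
  (64 - 45.3077)^2 = 349.4024
  (28 - 45.3077)^2 = 299.5562
  (12 - 45.3077)^2 = 1109.4024
  (74 - 45.3077)^2 = 823.2485
  (25 - 45.3077)^2 = 412.4024
  (5 - 45.3077)^2 = 1624.7101
  (30 - 45.3077)^2 = 234.3254
  (30 - 45.3077)^2 = 234.3254
  (2 - 45.3077)^2 = 1875.5562
  (61 - 45.3077)^2 = 246.2485
  (83 - 45.3077)^2 = 1420.7101
  (89 - 45.3077)^2 = 1909.0178
  (86 - 45.3077)^2 = 1655.8639
Step 3: Sum of squared deviations = 12194.7692
Step 4: Population variance = 12194.7692 / 13 = 938.0592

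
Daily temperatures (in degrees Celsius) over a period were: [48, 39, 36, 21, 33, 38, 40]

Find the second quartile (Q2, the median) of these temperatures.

38

Step 1: Sort the data: [21, 33, 36, 38, 39, 40, 48]
Step 2: n = 7
Step 3: Q2 is the median. Since n is odd, it is the middle value at position 4: 38
Step 4: Q2 = 38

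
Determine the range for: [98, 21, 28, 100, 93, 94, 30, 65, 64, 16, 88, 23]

84

Step 1: Identify the maximum value: max = 100
Step 2: Identify the minimum value: min = 16
Step 3: Range = max - min = 100 - 16 = 84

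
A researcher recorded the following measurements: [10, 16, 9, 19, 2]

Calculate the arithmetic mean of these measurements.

11.2

Step 1: Sum all values: 10 + 16 + 9 + 19 + 2 = 56
Step 2: Count the number of values: n = 5
Step 3: Mean = sum / n = 56 / 5 = 11.2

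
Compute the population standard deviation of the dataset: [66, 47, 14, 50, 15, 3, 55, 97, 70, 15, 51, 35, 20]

26.3338

Step 1: Compute the mean: 41.3846
Step 2: Sum of squared deviations from the mean: 9015.0769
Step 3: Population variance = 9015.0769 / 13 = 693.4675
Step 4: Standard deviation = sqrt(693.4675) = 26.3338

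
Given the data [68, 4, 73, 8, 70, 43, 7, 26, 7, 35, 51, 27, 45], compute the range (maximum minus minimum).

69

Step 1: Identify the maximum value: max = 73
Step 2: Identify the minimum value: min = 4
Step 3: Range = max - min = 73 - 4 = 69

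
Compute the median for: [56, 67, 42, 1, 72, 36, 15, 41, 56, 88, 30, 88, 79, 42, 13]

42

Step 1: Sort the data in ascending order: [1, 13, 15, 30, 36, 41, 42, 42, 56, 56, 67, 72, 79, 88, 88]
Step 2: The number of values is n = 15.
Step 3: Since n is odd, the median is the middle value at position 8: 42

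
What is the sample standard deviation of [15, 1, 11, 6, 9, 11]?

4.8339

Step 1: Compute the mean: 8.8333
Step 2: Sum of squared deviations from the mean: 116.8333
Step 3: Sample variance = 116.8333 / 5 = 23.3667
Step 4: Standard deviation = sqrt(23.3667) = 4.8339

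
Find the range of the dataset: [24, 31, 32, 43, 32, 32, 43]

19

Step 1: Identify the maximum value: max = 43
Step 2: Identify the minimum value: min = 24
Step 3: Range = max - min = 43 - 24 = 19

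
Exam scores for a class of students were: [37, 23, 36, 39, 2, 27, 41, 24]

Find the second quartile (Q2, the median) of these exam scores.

31.5

Step 1: Sort the data: [2, 23, 24, 27, 36, 37, 39, 41]
Step 2: n = 8
Step 3: Q2 is the median. Since n is even, it is the average of the values at positions 4 and 5:
  Q2 = (27 + 36) / 2 = 31.5
Step 4: Q2 = 31.5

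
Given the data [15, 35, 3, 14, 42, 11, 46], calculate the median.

15

Step 1: Sort the data in ascending order: [3, 11, 14, 15, 35, 42, 46]
Step 2: The number of values is n = 7.
Step 3: Since n is odd, the median is the middle value at position 4: 15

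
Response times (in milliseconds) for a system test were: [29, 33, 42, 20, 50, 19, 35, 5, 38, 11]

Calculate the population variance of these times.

181.76

Step 1: Compute the mean: (29 + 33 + 42 + 20 + 50 + 19 + 35 + 5 + 38 + 11) / 10 = 28.2
Step 2: Compute squared deviations from the mean:
  (29 - 28.2)^2 = 0.64
  (33 - 28.2)^2 = 23.04
  (42 - 28.2)^2 = 190.44
  (20 - 28.2)^2 = 67.24
  (50 - 28.2)^2 = 475.24
  (19 - 28.2)^2 = 84.64
  (35 - 28.2)^2 = 46.24
  (5 - 28.2)^2 = 538.24
  (38 - 28.2)^2 = 96.04
  (11 - 28.2)^2 = 295.84
Step 3: Sum of squared deviations = 1817.6
Step 4: Population variance = 1817.6 / 10 = 181.76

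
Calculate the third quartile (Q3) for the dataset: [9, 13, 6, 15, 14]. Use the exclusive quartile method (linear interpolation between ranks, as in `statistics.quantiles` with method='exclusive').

14.5

Step 1: Sort the data: [6, 9, 13, 14, 15]
Step 2: n = 5
Step 3: Using the exclusive quartile method:
  Q1 = 7.5
  Q2 (median) = 13
  Q3 = 14.5
  IQR = Q3 - Q1 = 14.5 - 7.5 = 7
Step 4: Q3 = 14.5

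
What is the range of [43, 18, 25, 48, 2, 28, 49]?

47

Step 1: Identify the maximum value: max = 49
Step 2: Identify the minimum value: min = 2
Step 3: Range = max - min = 49 - 2 = 47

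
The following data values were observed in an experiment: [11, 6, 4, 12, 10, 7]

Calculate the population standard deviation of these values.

2.8674

Step 1: Compute the mean: 8.3333
Step 2: Sum of squared deviations from the mean: 49.3333
Step 3: Population variance = 49.3333 / 6 = 8.2222
Step 4: Standard deviation = sqrt(8.2222) = 2.8674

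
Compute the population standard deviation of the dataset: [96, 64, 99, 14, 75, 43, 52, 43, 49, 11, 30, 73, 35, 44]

25.9009

Step 1: Compute the mean: 52
Step 2: Sum of squared deviations from the mean: 9392
Step 3: Population variance = 9392 / 14 = 670.8571
Step 4: Standard deviation = sqrt(670.8571) = 25.9009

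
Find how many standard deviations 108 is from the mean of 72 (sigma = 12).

3

Step 1: Recall the z-score formula: z = (x - mu) / sigma
Step 2: Substitute values: z = (108 - 72) / 12
Step 3: z = 36 / 12 = 3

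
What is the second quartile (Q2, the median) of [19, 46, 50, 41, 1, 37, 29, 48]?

39

Step 1: Sort the data: [1, 19, 29, 37, 41, 46, 48, 50]
Step 2: n = 8
Step 3: Q2 is the median. Since n is even, it is the average of the values at positions 4 and 5:
  Q2 = (37 + 41) / 2 = 39
Step 4: Q2 = 39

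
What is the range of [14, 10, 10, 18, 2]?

16

Step 1: Identify the maximum value: max = 18
Step 2: Identify the minimum value: min = 2
Step 3: Range = max - min = 18 - 2 = 16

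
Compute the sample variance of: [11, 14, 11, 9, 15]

6

Step 1: Compute the mean: (11 + 14 + 11 + 9 + 15) / 5 = 12
Step 2: Compute squared deviations from the mean:
  (11 - 12)^2 = 1
  (14 - 12)^2 = 4
  (11 - 12)^2 = 1
  (9 - 12)^2 = 9
  (15 - 12)^2 = 9
Step 3: Sum of squared deviations = 24
Step 4: Sample variance = 24 / 4 = 6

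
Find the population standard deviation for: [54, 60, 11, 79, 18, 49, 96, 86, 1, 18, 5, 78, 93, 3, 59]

33.8441

Step 1: Compute the mean: 47.3333
Step 2: Sum of squared deviations from the mean: 17181.3333
Step 3: Population variance = 17181.3333 / 15 = 1145.4222
Step 4: Standard deviation = sqrt(1145.4222) = 33.8441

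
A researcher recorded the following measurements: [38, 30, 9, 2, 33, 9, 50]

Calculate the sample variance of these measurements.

320.2857

Step 1: Compute the mean: (38 + 30 + 9 + 2 + 33 + 9 + 50) / 7 = 24.4286
Step 2: Compute squared deviations from the mean:
  (38 - 24.4286)^2 = 184.1837
  (30 - 24.4286)^2 = 31.0408
  (9 - 24.4286)^2 = 238.0408
  (2 - 24.4286)^2 = 503.0408
  (33 - 24.4286)^2 = 73.4694
  (9 - 24.4286)^2 = 238.0408
  (50 - 24.4286)^2 = 653.898
Step 3: Sum of squared deviations = 1921.7143
Step 4: Sample variance = 1921.7143 / 6 = 320.2857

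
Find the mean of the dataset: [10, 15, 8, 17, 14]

12.8

Step 1: Sum all values: 10 + 15 + 8 + 17 + 14 = 64
Step 2: Count the number of values: n = 5
Step 3: Mean = sum / n = 64 / 5 = 12.8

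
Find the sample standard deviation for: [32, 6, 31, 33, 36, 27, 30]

10.0238

Step 1: Compute the mean: 27.8571
Step 2: Sum of squared deviations from the mean: 602.8571
Step 3: Sample variance = 602.8571 / 6 = 100.4762
Step 4: Standard deviation = sqrt(100.4762) = 10.0238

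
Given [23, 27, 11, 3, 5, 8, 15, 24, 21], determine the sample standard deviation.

8.8991

Step 1: Compute the mean: 15.2222
Step 2: Sum of squared deviations from the mean: 633.5556
Step 3: Sample variance = 633.5556 / 8 = 79.1944
Step 4: Standard deviation = sqrt(79.1944) = 8.8991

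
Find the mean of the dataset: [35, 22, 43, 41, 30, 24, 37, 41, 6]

31

Step 1: Sum all values: 35 + 22 + 43 + 41 + 30 + 24 + 37 + 41 + 6 = 279
Step 2: Count the number of values: n = 9
Step 3: Mean = sum / n = 279 / 9 = 31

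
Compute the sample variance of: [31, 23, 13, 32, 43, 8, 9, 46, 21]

194.8611

Step 1: Compute the mean: (31 + 23 + 13 + 32 + 43 + 8 + 9 + 46 + 21) / 9 = 25.1111
Step 2: Compute squared deviations from the mean:
  (31 - 25.1111)^2 = 34.679
  (23 - 25.1111)^2 = 4.4568
  (13 - 25.1111)^2 = 146.679
  (32 - 25.1111)^2 = 47.4568
  (43 - 25.1111)^2 = 320.0123
  (8 - 25.1111)^2 = 292.7901
  (9 - 25.1111)^2 = 259.5679
  (46 - 25.1111)^2 = 436.3457
  (21 - 25.1111)^2 = 16.9012
Step 3: Sum of squared deviations = 1558.8889
Step 4: Sample variance = 1558.8889 / 8 = 194.8611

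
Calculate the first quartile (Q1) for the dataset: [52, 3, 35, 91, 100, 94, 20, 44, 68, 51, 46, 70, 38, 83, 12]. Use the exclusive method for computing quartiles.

35

Step 1: Sort the data: [3, 12, 20, 35, 38, 44, 46, 51, 52, 68, 70, 83, 91, 94, 100]
Step 2: n = 15
Step 3: Using the exclusive quartile method:
  Q1 = 35
  Q2 (median) = 51
  Q3 = 83
  IQR = Q3 - Q1 = 83 - 35 = 48
Step 4: Q1 = 35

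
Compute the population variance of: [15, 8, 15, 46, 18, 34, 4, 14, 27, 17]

141.96

Step 1: Compute the mean: (15 + 8 + 15 + 46 + 18 + 34 + 4 + 14 + 27 + 17) / 10 = 19.8
Step 2: Compute squared deviations from the mean:
  (15 - 19.8)^2 = 23.04
  (8 - 19.8)^2 = 139.24
  (15 - 19.8)^2 = 23.04
  (46 - 19.8)^2 = 686.44
  (18 - 19.8)^2 = 3.24
  (34 - 19.8)^2 = 201.64
  (4 - 19.8)^2 = 249.64
  (14 - 19.8)^2 = 33.64
  (27 - 19.8)^2 = 51.84
  (17 - 19.8)^2 = 7.84
Step 3: Sum of squared deviations = 1419.6
Step 4: Population variance = 1419.6 / 10 = 141.96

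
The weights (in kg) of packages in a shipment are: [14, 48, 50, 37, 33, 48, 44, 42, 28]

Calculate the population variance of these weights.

121.9506

Step 1: Compute the mean: (14 + 48 + 50 + 37 + 33 + 48 + 44 + 42 + 28) / 9 = 38.2222
Step 2: Compute squared deviations from the mean:
  (14 - 38.2222)^2 = 586.716
  (48 - 38.2222)^2 = 95.6049
  (50 - 38.2222)^2 = 138.716
  (37 - 38.2222)^2 = 1.4938
  (33 - 38.2222)^2 = 27.2716
  (48 - 38.2222)^2 = 95.6049
  (44 - 38.2222)^2 = 33.3827
  (42 - 38.2222)^2 = 14.2716
  (28 - 38.2222)^2 = 104.4938
Step 3: Sum of squared deviations = 1097.5556
Step 4: Population variance = 1097.5556 / 9 = 121.9506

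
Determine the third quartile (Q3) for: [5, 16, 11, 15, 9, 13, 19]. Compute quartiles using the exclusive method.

16

Step 1: Sort the data: [5, 9, 11, 13, 15, 16, 19]
Step 2: n = 7
Step 3: Using the exclusive quartile method:
  Q1 = 9
  Q2 (median) = 13
  Q3 = 16
  IQR = Q3 - Q1 = 16 - 9 = 7
Step 4: Q3 = 16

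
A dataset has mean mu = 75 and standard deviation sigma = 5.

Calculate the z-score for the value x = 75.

0

Step 1: Recall the z-score formula: z = (x - mu) / sigma
Step 2: Substitute values: z = (75 - 75) / 5
Step 3: z = 0 / 5 = 0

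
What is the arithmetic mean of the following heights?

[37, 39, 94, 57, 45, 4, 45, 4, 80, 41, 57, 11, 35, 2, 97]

43.2

Step 1: Sum all values: 37 + 39 + 94 + 57 + 45 + 4 + 45 + 4 + 80 + 41 + 57 + 11 + 35 + 2 + 97 = 648
Step 2: Count the number of values: n = 15
Step 3: Mean = sum / n = 648 / 15 = 43.2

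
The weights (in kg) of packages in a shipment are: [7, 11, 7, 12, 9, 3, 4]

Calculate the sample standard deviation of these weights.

3.3594

Step 1: Compute the mean: 7.5714
Step 2: Sum of squared deviations from the mean: 67.7143
Step 3: Sample variance = 67.7143 / 6 = 11.2857
Step 4: Standard deviation = sqrt(11.2857) = 3.3594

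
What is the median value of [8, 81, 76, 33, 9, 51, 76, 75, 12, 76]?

63

Step 1: Sort the data in ascending order: [8, 9, 12, 33, 51, 75, 76, 76, 76, 81]
Step 2: The number of values is n = 10.
Step 3: Since n is even, the median is the average of positions 5 and 6:
  Median = (51 + 75) / 2 = 63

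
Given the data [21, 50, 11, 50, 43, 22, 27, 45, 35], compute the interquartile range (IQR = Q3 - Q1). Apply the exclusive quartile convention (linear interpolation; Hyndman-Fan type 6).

26

Step 1: Sort the data: [11, 21, 22, 27, 35, 43, 45, 50, 50]
Step 2: n = 9
Step 3: Using the exclusive quartile method:
  Q1 = 21.5
  Q2 (median) = 35
  Q3 = 47.5
  IQR = Q3 - Q1 = 47.5 - 21.5 = 26
Step 4: IQR = 26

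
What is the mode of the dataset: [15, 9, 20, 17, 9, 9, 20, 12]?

9

Step 1: Count the frequency of each value:
  9: appears 3 time(s)
  12: appears 1 time(s)
  15: appears 1 time(s)
  17: appears 1 time(s)
  20: appears 2 time(s)
Step 2: The value 9 appears most frequently (3 times).
Step 3: Mode = 9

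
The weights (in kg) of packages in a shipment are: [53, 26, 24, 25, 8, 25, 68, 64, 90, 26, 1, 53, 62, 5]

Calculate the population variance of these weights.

677.551

Step 1: Compute the mean: (53 + 26 + 24 + 25 + 8 + 25 + 68 + 64 + 90 + 26 + 1 + 53 + 62 + 5) / 14 = 37.8571
Step 2: Compute squared deviations from the mean:
  (53 - 37.8571)^2 = 229.3061
  (26 - 37.8571)^2 = 140.5918
  (24 - 37.8571)^2 = 192.0204
  (25 - 37.8571)^2 = 165.3061
  (8 - 37.8571)^2 = 891.449
  (25 - 37.8571)^2 = 165.3061
  (68 - 37.8571)^2 = 908.5918
  (64 - 37.8571)^2 = 683.449
  (90 - 37.8571)^2 = 2718.8776
  (26 - 37.8571)^2 = 140.5918
  (1 - 37.8571)^2 = 1358.449
  (53 - 37.8571)^2 = 229.3061
  (62 - 37.8571)^2 = 582.8776
  (5 - 37.8571)^2 = 1079.5918
Step 3: Sum of squared deviations = 9485.7143
Step 4: Population variance = 9485.7143 / 14 = 677.551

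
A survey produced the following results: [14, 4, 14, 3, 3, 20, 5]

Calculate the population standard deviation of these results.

6.3696

Step 1: Compute the mean: 9
Step 2: Sum of squared deviations from the mean: 284
Step 3: Population variance = 284 / 7 = 40.5714
Step 4: Standard deviation = sqrt(40.5714) = 6.3696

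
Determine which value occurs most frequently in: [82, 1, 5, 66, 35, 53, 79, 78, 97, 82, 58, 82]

82

Step 1: Count the frequency of each value:
  1: appears 1 time(s)
  5: appears 1 time(s)
  35: appears 1 time(s)
  53: appears 1 time(s)
  58: appears 1 time(s)
  66: appears 1 time(s)
  78: appears 1 time(s)
  79: appears 1 time(s)
  82: appears 3 time(s)
  97: appears 1 time(s)
Step 2: The value 82 appears most frequently (3 times).
Step 3: Mode = 82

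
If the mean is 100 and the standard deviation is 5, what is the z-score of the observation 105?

1

Step 1: Recall the z-score formula: z = (x - mu) / sigma
Step 2: Substitute values: z = (105 - 100) / 5
Step 3: z = 5 / 5 = 1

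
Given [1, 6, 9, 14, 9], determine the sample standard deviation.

4.7645

Step 1: Compute the mean: 7.8
Step 2: Sum of squared deviations from the mean: 90.8
Step 3: Sample variance = 90.8 / 4 = 22.7
Step 4: Standard deviation = sqrt(22.7) = 4.7645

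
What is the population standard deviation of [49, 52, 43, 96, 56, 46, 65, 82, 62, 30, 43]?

18.0055

Step 1: Compute the mean: 56.7273
Step 2: Sum of squared deviations from the mean: 3566.1818
Step 3: Population variance = 3566.1818 / 11 = 324.1983
Step 4: Standard deviation = sqrt(324.1983) = 18.0055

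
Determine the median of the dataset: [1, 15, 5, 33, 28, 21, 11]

15

Step 1: Sort the data in ascending order: [1, 5, 11, 15, 21, 28, 33]
Step 2: The number of values is n = 7.
Step 3: Since n is odd, the median is the middle value at position 4: 15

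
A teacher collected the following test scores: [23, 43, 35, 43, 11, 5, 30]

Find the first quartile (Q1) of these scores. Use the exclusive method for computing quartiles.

11

Step 1: Sort the data: [5, 11, 23, 30, 35, 43, 43]
Step 2: n = 7
Step 3: Using the exclusive quartile method:
  Q1 = 11
  Q2 (median) = 30
  Q3 = 43
  IQR = Q3 - Q1 = 43 - 11 = 32
Step 4: Q1 = 11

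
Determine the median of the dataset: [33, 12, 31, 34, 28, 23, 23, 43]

29.5

Step 1: Sort the data in ascending order: [12, 23, 23, 28, 31, 33, 34, 43]
Step 2: The number of values is n = 8.
Step 3: Since n is even, the median is the average of positions 4 and 5:
  Median = (28 + 31) / 2 = 29.5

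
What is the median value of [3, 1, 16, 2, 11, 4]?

3.5

Step 1: Sort the data in ascending order: [1, 2, 3, 4, 11, 16]
Step 2: The number of values is n = 6.
Step 3: Since n is even, the median is the average of positions 3 and 4:
  Median = (3 + 4) / 2 = 3.5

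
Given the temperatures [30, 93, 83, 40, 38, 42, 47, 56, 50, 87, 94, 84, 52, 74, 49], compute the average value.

61.2667

Step 1: Sum all values: 30 + 93 + 83 + 40 + 38 + 42 + 47 + 56 + 50 + 87 + 94 + 84 + 52 + 74 + 49 = 919
Step 2: Count the number of values: n = 15
Step 3: Mean = sum / n = 919 / 15 = 61.2667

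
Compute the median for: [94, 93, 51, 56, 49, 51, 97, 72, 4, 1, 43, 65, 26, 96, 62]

56

Step 1: Sort the data in ascending order: [1, 4, 26, 43, 49, 51, 51, 56, 62, 65, 72, 93, 94, 96, 97]
Step 2: The number of values is n = 15.
Step 3: Since n is odd, the median is the middle value at position 8: 56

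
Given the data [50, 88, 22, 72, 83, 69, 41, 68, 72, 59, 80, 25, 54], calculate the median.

68

Step 1: Sort the data in ascending order: [22, 25, 41, 50, 54, 59, 68, 69, 72, 72, 80, 83, 88]
Step 2: The number of values is n = 13.
Step 3: Since n is odd, the median is the middle value at position 7: 68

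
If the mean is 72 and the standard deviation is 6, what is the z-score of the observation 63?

-1.5

Step 1: Recall the z-score formula: z = (x - mu) / sigma
Step 2: Substitute values: z = (63 - 72) / 6
Step 3: z = -9 / 6 = -1.5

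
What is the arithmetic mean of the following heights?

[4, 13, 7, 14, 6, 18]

10.3333

Step 1: Sum all values: 4 + 13 + 7 + 14 + 6 + 18 = 62
Step 2: Count the number of values: n = 6
Step 3: Mean = sum / n = 62 / 6 = 10.3333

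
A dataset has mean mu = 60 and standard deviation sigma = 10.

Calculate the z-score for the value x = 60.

0

Step 1: Recall the z-score formula: z = (x - mu) / sigma
Step 2: Substitute values: z = (60 - 60) / 10
Step 3: z = 0 / 10 = 0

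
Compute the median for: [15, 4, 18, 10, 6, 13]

11.5

Step 1: Sort the data in ascending order: [4, 6, 10, 13, 15, 18]
Step 2: The number of values is n = 6.
Step 3: Since n is even, the median is the average of positions 3 and 4:
  Median = (10 + 13) / 2 = 11.5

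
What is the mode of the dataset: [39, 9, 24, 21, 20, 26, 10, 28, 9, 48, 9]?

9

Step 1: Count the frequency of each value:
  9: appears 3 time(s)
  10: appears 1 time(s)
  20: appears 1 time(s)
  21: appears 1 time(s)
  24: appears 1 time(s)
  26: appears 1 time(s)
  28: appears 1 time(s)
  39: appears 1 time(s)
  48: appears 1 time(s)
Step 2: The value 9 appears most frequently (3 times).
Step 3: Mode = 9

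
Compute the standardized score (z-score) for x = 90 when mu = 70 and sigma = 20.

1

Step 1: Recall the z-score formula: z = (x - mu) / sigma
Step 2: Substitute values: z = (90 - 70) / 20
Step 3: z = 20 / 20 = 1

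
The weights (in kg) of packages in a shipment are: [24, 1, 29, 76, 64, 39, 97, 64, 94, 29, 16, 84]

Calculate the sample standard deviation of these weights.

32.447

Step 1: Compute the mean: 51.4167
Step 2: Sum of squared deviations from the mean: 11580.9167
Step 3: Sample variance = 11580.9167 / 11 = 1052.8106
Step 4: Standard deviation = sqrt(1052.8106) = 32.447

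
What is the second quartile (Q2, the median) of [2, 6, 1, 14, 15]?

6

Step 1: Sort the data: [1, 2, 6, 14, 15]
Step 2: n = 5
Step 3: Q2 is the median. Since n is odd, it is the middle value at position 3: 6
Step 4: Q2 = 6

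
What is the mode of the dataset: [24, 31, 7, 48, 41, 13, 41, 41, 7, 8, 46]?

41

Step 1: Count the frequency of each value:
  7: appears 2 time(s)
  8: appears 1 time(s)
  13: appears 1 time(s)
  24: appears 1 time(s)
  31: appears 1 time(s)
  41: appears 3 time(s)
  46: appears 1 time(s)
  48: appears 1 time(s)
Step 2: The value 41 appears most frequently (3 times).
Step 3: Mode = 41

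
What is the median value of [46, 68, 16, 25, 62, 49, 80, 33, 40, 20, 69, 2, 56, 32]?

43

Step 1: Sort the data in ascending order: [2, 16, 20, 25, 32, 33, 40, 46, 49, 56, 62, 68, 69, 80]
Step 2: The number of values is n = 14.
Step 3: Since n is even, the median is the average of positions 7 and 8:
  Median = (40 + 46) / 2 = 43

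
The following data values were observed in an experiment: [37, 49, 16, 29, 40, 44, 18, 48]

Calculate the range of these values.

33

Step 1: Identify the maximum value: max = 49
Step 2: Identify the minimum value: min = 16
Step 3: Range = max - min = 49 - 16 = 33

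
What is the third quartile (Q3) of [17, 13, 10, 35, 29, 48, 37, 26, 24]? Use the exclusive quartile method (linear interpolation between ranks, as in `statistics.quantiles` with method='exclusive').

36

Step 1: Sort the data: [10, 13, 17, 24, 26, 29, 35, 37, 48]
Step 2: n = 9
Step 3: Using the exclusive quartile method:
  Q1 = 15
  Q2 (median) = 26
  Q3 = 36
  IQR = Q3 - Q1 = 36 - 15 = 21
Step 4: Q3 = 36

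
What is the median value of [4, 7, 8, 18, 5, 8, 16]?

8

Step 1: Sort the data in ascending order: [4, 5, 7, 8, 8, 16, 18]
Step 2: The number of values is n = 7.
Step 3: Since n is odd, the median is the middle value at position 4: 8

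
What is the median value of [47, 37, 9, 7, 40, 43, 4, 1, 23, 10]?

16.5

Step 1: Sort the data in ascending order: [1, 4, 7, 9, 10, 23, 37, 40, 43, 47]
Step 2: The number of values is n = 10.
Step 3: Since n is even, the median is the average of positions 5 and 6:
  Median = (10 + 23) / 2 = 16.5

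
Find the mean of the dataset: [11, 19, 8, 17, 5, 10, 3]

10.4286

Step 1: Sum all values: 11 + 19 + 8 + 17 + 5 + 10 + 3 = 73
Step 2: Count the number of values: n = 7
Step 3: Mean = sum / n = 73 / 7 = 10.4286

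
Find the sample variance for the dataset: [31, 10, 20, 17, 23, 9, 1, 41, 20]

144.3611

Step 1: Compute the mean: (31 + 10 + 20 + 17 + 23 + 9 + 1 + 41 + 20) / 9 = 19.1111
Step 2: Compute squared deviations from the mean:
  (31 - 19.1111)^2 = 141.3457
  (10 - 19.1111)^2 = 83.0123
  (20 - 19.1111)^2 = 0.7901
  (17 - 19.1111)^2 = 4.4568
  (23 - 19.1111)^2 = 15.1235
  (9 - 19.1111)^2 = 102.2346
  (1 - 19.1111)^2 = 328.0123
  (41 - 19.1111)^2 = 479.1235
  (20 - 19.1111)^2 = 0.7901
Step 3: Sum of squared deviations = 1154.8889
Step 4: Sample variance = 1154.8889 / 8 = 144.3611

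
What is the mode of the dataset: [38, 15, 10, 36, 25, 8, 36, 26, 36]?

36

Step 1: Count the frequency of each value:
  8: appears 1 time(s)
  10: appears 1 time(s)
  15: appears 1 time(s)
  25: appears 1 time(s)
  26: appears 1 time(s)
  36: appears 3 time(s)
  38: appears 1 time(s)
Step 2: The value 36 appears most frequently (3 times).
Step 3: Mode = 36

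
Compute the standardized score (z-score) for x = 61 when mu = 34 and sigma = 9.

3

Step 1: Recall the z-score formula: z = (x - mu) / sigma
Step 2: Substitute values: z = (61 - 34) / 9
Step 3: z = 27 / 9 = 3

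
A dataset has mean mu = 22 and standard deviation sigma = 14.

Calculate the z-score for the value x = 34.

0.8571

Step 1: Recall the z-score formula: z = (x - mu) / sigma
Step 2: Substitute values: z = (34 - 22) / 14
Step 3: z = 12 / 14 = 0.8571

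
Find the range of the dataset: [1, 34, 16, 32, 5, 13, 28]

33

Step 1: Identify the maximum value: max = 34
Step 2: Identify the minimum value: min = 1
Step 3: Range = max - min = 34 - 1 = 33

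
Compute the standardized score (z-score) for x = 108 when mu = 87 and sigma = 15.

1.4

Step 1: Recall the z-score formula: z = (x - mu) / sigma
Step 2: Substitute values: z = (108 - 87) / 15
Step 3: z = 21 / 15 = 1.4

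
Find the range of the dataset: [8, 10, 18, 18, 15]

10

Step 1: Identify the maximum value: max = 18
Step 2: Identify the minimum value: min = 8
Step 3: Range = max - min = 18 - 8 = 10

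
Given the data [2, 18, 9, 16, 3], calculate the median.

9

Step 1: Sort the data in ascending order: [2, 3, 9, 16, 18]
Step 2: The number of values is n = 5.
Step 3: Since n is odd, the median is the middle value at position 3: 9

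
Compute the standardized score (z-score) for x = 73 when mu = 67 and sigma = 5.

1.2

Step 1: Recall the z-score formula: z = (x - mu) / sigma
Step 2: Substitute values: z = (73 - 67) / 5
Step 3: z = 6 / 5 = 1.2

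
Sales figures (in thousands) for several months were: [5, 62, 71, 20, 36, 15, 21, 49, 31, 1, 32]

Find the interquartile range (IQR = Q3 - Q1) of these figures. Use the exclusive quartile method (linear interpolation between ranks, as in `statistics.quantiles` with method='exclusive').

34

Step 1: Sort the data: [1, 5, 15, 20, 21, 31, 32, 36, 49, 62, 71]
Step 2: n = 11
Step 3: Using the exclusive quartile method:
  Q1 = 15
  Q2 (median) = 31
  Q3 = 49
  IQR = Q3 - Q1 = 49 - 15 = 34
Step 4: IQR = 34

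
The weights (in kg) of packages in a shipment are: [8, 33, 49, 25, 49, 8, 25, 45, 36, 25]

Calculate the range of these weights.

41

Step 1: Identify the maximum value: max = 49
Step 2: Identify the minimum value: min = 8
Step 3: Range = max - min = 49 - 8 = 41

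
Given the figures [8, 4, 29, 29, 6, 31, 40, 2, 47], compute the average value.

21.7778

Step 1: Sum all values: 8 + 4 + 29 + 29 + 6 + 31 + 40 + 2 + 47 = 196
Step 2: Count the number of values: n = 9
Step 3: Mean = sum / n = 196 / 9 = 21.7778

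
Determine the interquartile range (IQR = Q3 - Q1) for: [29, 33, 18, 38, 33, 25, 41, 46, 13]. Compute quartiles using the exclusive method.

18

Step 1: Sort the data: [13, 18, 25, 29, 33, 33, 38, 41, 46]
Step 2: n = 9
Step 3: Using the exclusive quartile method:
  Q1 = 21.5
  Q2 (median) = 33
  Q3 = 39.5
  IQR = Q3 - Q1 = 39.5 - 21.5 = 18
Step 4: IQR = 18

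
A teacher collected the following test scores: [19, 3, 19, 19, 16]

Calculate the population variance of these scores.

38.56

Step 1: Compute the mean: (19 + 3 + 19 + 19 + 16) / 5 = 15.2
Step 2: Compute squared deviations from the mean:
  (19 - 15.2)^2 = 14.44
  (3 - 15.2)^2 = 148.84
  (19 - 15.2)^2 = 14.44
  (19 - 15.2)^2 = 14.44
  (16 - 15.2)^2 = 0.64
Step 3: Sum of squared deviations = 192.8
Step 4: Population variance = 192.8 / 5 = 38.56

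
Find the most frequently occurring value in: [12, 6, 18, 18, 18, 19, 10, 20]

18

Step 1: Count the frequency of each value:
  6: appears 1 time(s)
  10: appears 1 time(s)
  12: appears 1 time(s)
  18: appears 3 time(s)
  19: appears 1 time(s)
  20: appears 1 time(s)
Step 2: The value 18 appears most frequently (3 times).
Step 3: Mode = 18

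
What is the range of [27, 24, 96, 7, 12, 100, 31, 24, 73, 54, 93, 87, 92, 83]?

93

Step 1: Identify the maximum value: max = 100
Step 2: Identify the minimum value: min = 7
Step 3: Range = max - min = 100 - 7 = 93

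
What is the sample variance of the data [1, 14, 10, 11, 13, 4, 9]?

22.4762

Step 1: Compute the mean: (1 + 14 + 10 + 11 + 13 + 4 + 9) / 7 = 8.8571
Step 2: Compute squared deviations from the mean:
  (1 - 8.8571)^2 = 61.7347
  (14 - 8.8571)^2 = 26.449
  (10 - 8.8571)^2 = 1.3061
  (11 - 8.8571)^2 = 4.5918
  (13 - 8.8571)^2 = 17.1633
  (4 - 8.8571)^2 = 23.5918
  (9 - 8.8571)^2 = 0.0204
Step 3: Sum of squared deviations = 134.8571
Step 4: Sample variance = 134.8571 / 6 = 22.4762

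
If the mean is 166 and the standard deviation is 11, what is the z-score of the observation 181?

1.3636

Step 1: Recall the z-score formula: z = (x - mu) / sigma
Step 2: Substitute values: z = (181 - 166) / 11
Step 3: z = 15 / 11 = 1.3636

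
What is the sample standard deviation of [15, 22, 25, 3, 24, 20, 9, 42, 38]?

12.51

Step 1: Compute the mean: 22
Step 2: Sum of squared deviations from the mean: 1252
Step 3: Sample variance = 1252 / 8 = 156.5
Step 4: Standard deviation = sqrt(156.5) = 12.51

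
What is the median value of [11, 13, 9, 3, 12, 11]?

11

Step 1: Sort the data in ascending order: [3, 9, 11, 11, 12, 13]
Step 2: The number of values is n = 6.
Step 3: Since n is even, the median is the average of positions 3 and 4:
  Median = (11 + 11) / 2 = 11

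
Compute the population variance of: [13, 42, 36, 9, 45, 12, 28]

196.2449

Step 1: Compute the mean: (13 + 42 + 36 + 9 + 45 + 12 + 28) / 7 = 26.4286
Step 2: Compute squared deviations from the mean:
  (13 - 26.4286)^2 = 180.3265
  (42 - 26.4286)^2 = 242.4694
  (36 - 26.4286)^2 = 91.6122
  (9 - 26.4286)^2 = 303.7551
  (45 - 26.4286)^2 = 344.898
  (12 - 26.4286)^2 = 208.1837
  (28 - 26.4286)^2 = 2.4694
Step 3: Sum of squared deviations = 1373.7143
Step 4: Population variance = 1373.7143 / 7 = 196.2449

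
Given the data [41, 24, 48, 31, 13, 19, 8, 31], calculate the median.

27.5

Step 1: Sort the data in ascending order: [8, 13, 19, 24, 31, 31, 41, 48]
Step 2: The number of values is n = 8.
Step 3: Since n is even, the median is the average of positions 4 and 5:
  Median = (24 + 31) / 2 = 27.5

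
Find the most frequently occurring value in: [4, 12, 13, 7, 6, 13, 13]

13

Step 1: Count the frequency of each value:
  4: appears 1 time(s)
  6: appears 1 time(s)
  7: appears 1 time(s)
  12: appears 1 time(s)
  13: appears 3 time(s)
Step 2: The value 13 appears most frequently (3 times).
Step 3: Mode = 13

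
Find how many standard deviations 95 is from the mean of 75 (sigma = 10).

2

Step 1: Recall the z-score formula: z = (x - mu) / sigma
Step 2: Substitute values: z = (95 - 75) / 10
Step 3: z = 20 / 10 = 2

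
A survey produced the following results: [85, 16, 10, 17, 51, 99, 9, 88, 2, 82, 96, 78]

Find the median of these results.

64.5

Step 1: Sort the data in ascending order: [2, 9, 10, 16, 17, 51, 78, 82, 85, 88, 96, 99]
Step 2: The number of values is n = 12.
Step 3: Since n is even, the median is the average of positions 6 and 7:
  Median = (51 + 78) / 2 = 64.5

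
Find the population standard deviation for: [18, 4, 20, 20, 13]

6.0663

Step 1: Compute the mean: 15
Step 2: Sum of squared deviations from the mean: 184
Step 3: Population variance = 184 / 5 = 36.8
Step 4: Standard deviation = sqrt(36.8) = 6.0663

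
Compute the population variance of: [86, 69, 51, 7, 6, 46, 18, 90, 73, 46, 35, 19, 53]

740.2249

Step 1: Compute the mean: (86 + 69 + 51 + 7 + 6 + 46 + 18 + 90 + 73 + 46 + 35 + 19 + 53) / 13 = 46.0769
Step 2: Compute squared deviations from the mean:
  (86 - 46.0769)^2 = 1593.8521
  (69 - 46.0769)^2 = 525.4675
  (51 - 46.0769)^2 = 24.2367
  (7 - 46.0769)^2 = 1527.0059
  (6 - 46.0769)^2 = 1606.1598
  (46 - 46.0769)^2 = 0.0059
  (18 - 46.0769)^2 = 788.3136
  (90 - 46.0769)^2 = 1929.2367
  (73 - 46.0769)^2 = 724.8521
  (46 - 46.0769)^2 = 0.0059
  (35 - 46.0769)^2 = 122.6982
  (19 - 46.0769)^2 = 733.1598
  (53 - 46.0769)^2 = 47.929
Step 3: Sum of squared deviations = 9622.9231
Step 4: Population variance = 9622.9231 / 13 = 740.2249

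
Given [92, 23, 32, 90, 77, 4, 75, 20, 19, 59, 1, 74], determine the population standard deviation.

32.5444

Step 1: Compute the mean: 47.1667
Step 2: Sum of squared deviations from the mean: 12709.6667
Step 3: Population variance = 12709.6667 / 12 = 1059.1389
Step 4: Standard deviation = sqrt(1059.1389) = 32.5444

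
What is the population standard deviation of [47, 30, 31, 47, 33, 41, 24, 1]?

13.971

Step 1: Compute the mean: 31.75
Step 2: Sum of squared deviations from the mean: 1561.5
Step 3: Population variance = 1561.5 / 8 = 195.1875
Step 4: Standard deviation = sqrt(195.1875) = 13.971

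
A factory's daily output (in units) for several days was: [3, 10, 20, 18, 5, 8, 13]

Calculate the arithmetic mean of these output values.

11

Step 1: Sum all values: 3 + 10 + 20 + 18 + 5 + 8 + 13 = 77
Step 2: Count the number of values: n = 7
Step 3: Mean = sum / n = 77 / 7 = 11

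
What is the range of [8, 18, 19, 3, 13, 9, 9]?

16

Step 1: Identify the maximum value: max = 19
Step 2: Identify the minimum value: min = 3
Step 3: Range = max - min = 19 - 3 = 16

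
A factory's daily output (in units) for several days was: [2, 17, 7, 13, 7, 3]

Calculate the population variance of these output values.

28.1389

Step 1: Compute the mean: (2 + 17 + 7 + 13 + 7 + 3) / 6 = 8.1667
Step 2: Compute squared deviations from the mean:
  (2 - 8.1667)^2 = 38.0278
  (17 - 8.1667)^2 = 78.0278
  (7 - 8.1667)^2 = 1.3611
  (13 - 8.1667)^2 = 23.3611
  (7 - 8.1667)^2 = 1.3611
  (3 - 8.1667)^2 = 26.6944
Step 3: Sum of squared deviations = 168.8333
Step 4: Population variance = 168.8333 / 6 = 28.1389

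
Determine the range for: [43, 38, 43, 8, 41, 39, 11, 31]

35

Step 1: Identify the maximum value: max = 43
Step 2: Identify the minimum value: min = 8
Step 3: Range = max - min = 43 - 8 = 35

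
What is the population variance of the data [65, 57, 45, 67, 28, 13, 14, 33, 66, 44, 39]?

351.9669

Step 1: Compute the mean: (65 + 57 + 45 + 67 + 28 + 13 + 14 + 33 + 66 + 44 + 39) / 11 = 42.8182
Step 2: Compute squared deviations from the mean:
  (65 - 42.8182)^2 = 492.0331
  (57 - 42.8182)^2 = 201.124
  (45 - 42.8182)^2 = 4.7603
  (67 - 42.8182)^2 = 584.7603
  (28 - 42.8182)^2 = 219.5785
  (13 - 42.8182)^2 = 889.124
  (14 - 42.8182)^2 = 830.4876
  (33 - 42.8182)^2 = 96.3967
  (66 - 42.8182)^2 = 537.3967
  (44 - 42.8182)^2 = 1.3967
  (39 - 42.8182)^2 = 14.5785
Step 3: Sum of squared deviations = 3871.6364
Step 4: Population variance = 3871.6364 / 11 = 351.9669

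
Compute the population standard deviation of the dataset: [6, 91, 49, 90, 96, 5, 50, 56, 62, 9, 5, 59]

33.2737

Step 1: Compute the mean: 48.1667
Step 2: Sum of squared deviations from the mean: 13285.6667
Step 3: Population variance = 13285.6667 / 12 = 1107.1389
Step 4: Standard deviation = sqrt(1107.1389) = 33.2737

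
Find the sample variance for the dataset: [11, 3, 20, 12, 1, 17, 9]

47.2857

Step 1: Compute the mean: (11 + 3 + 20 + 12 + 1 + 17 + 9) / 7 = 10.4286
Step 2: Compute squared deviations from the mean:
  (11 - 10.4286)^2 = 0.3265
  (3 - 10.4286)^2 = 55.1837
  (20 - 10.4286)^2 = 91.6122
  (12 - 10.4286)^2 = 2.4694
  (1 - 10.4286)^2 = 88.898
  (17 - 10.4286)^2 = 43.1837
  (9 - 10.4286)^2 = 2.0408
Step 3: Sum of squared deviations = 283.7143
Step 4: Sample variance = 283.7143 / 6 = 47.2857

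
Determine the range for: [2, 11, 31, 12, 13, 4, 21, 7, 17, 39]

37

Step 1: Identify the maximum value: max = 39
Step 2: Identify the minimum value: min = 2
Step 3: Range = max - min = 39 - 2 = 37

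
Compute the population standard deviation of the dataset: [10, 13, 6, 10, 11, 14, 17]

3.2451

Step 1: Compute the mean: 11.5714
Step 2: Sum of squared deviations from the mean: 73.7143
Step 3: Population variance = 73.7143 / 7 = 10.5306
Step 4: Standard deviation = sqrt(10.5306) = 3.2451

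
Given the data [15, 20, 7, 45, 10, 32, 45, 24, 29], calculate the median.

24

Step 1: Sort the data in ascending order: [7, 10, 15, 20, 24, 29, 32, 45, 45]
Step 2: The number of values is n = 9.
Step 3: Since n is odd, the median is the middle value at position 5: 24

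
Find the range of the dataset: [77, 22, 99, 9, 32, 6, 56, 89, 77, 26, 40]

93

Step 1: Identify the maximum value: max = 99
Step 2: Identify the minimum value: min = 6
Step 3: Range = max - min = 99 - 6 = 93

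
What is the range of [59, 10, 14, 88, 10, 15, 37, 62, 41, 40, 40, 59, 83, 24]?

78

Step 1: Identify the maximum value: max = 88
Step 2: Identify the minimum value: min = 10
Step 3: Range = max - min = 88 - 10 = 78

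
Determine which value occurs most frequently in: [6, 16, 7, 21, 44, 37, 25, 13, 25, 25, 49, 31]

25

Step 1: Count the frequency of each value:
  6: appears 1 time(s)
  7: appears 1 time(s)
  13: appears 1 time(s)
  16: appears 1 time(s)
  21: appears 1 time(s)
  25: appears 3 time(s)
  31: appears 1 time(s)
  37: appears 1 time(s)
  44: appears 1 time(s)
  49: appears 1 time(s)
Step 2: The value 25 appears most frequently (3 times).
Step 3: Mode = 25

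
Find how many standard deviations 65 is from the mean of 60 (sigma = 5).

1

Step 1: Recall the z-score formula: z = (x - mu) / sigma
Step 2: Substitute values: z = (65 - 60) / 5
Step 3: z = 5 / 5 = 1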